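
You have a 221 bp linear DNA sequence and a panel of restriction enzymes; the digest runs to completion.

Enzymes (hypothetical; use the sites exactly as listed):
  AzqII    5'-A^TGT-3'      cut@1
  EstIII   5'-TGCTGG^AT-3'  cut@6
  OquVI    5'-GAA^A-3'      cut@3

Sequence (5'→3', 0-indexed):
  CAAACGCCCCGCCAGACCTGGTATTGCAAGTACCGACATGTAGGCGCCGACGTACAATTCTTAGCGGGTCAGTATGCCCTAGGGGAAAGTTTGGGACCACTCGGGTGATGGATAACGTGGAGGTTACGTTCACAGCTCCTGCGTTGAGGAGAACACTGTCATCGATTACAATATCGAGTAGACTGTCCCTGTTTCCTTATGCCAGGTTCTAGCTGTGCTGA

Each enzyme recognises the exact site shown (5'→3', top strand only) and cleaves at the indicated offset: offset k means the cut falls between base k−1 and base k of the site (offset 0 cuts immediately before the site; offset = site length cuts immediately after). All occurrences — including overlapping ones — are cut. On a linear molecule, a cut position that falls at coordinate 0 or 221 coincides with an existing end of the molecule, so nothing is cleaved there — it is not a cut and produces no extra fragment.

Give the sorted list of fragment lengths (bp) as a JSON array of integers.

[38,49,134]

Site scan:
  AzqII (ATGT, off=1): starts [37] → cuts [38]
  EstIII (TGCTGGAT, off=6): no sites
  OquVI (GAAA, off=3): starts [84] → cuts [87]

Pooled cuts: [38, 87]

Fragments:
  [0,38): 38 bp
  [38,87): 49 bp
  [87,221): 134 bp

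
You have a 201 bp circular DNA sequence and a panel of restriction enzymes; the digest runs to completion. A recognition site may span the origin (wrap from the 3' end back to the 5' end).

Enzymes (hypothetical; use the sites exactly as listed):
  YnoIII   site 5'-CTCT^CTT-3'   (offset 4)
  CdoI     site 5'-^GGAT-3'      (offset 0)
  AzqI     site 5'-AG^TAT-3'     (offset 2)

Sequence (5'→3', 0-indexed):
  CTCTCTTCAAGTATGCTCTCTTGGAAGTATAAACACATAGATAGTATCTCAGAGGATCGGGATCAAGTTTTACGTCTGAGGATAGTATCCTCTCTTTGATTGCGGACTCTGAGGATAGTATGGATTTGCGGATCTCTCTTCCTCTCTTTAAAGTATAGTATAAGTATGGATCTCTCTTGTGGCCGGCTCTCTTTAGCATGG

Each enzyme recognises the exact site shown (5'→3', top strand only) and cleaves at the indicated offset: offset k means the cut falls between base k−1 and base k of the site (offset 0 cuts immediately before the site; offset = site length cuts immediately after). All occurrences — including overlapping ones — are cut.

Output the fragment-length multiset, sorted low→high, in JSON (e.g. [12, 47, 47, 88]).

[3,3,5,6,6,6,6,7,8,8,8,8,8,8,8,8,9,15,15,17,19,20]

Per-enzyme occurrences:
  YnoIII (CTCTCTT, off=4): starts [0, 15, 89, 133, 141, 171, 186] → cuts [4, 19, 93, 137, 145, 175, 190]
  CdoI (GGAT, off=0): starts [53, 59, 79, 112, 121, 129, 167] → cuts [53, 59, 79, 112, 121, 129, 167]
  AzqI (AGTAT, off=2): starts [9, 25, 42, 83, 116, 151, 156, 162] → cuts [11, 27, 44, 85, 118, 153, 158, 164]

All cut coordinates (distinct, sorted): [4, 11, 19, 27, 44, 53, 59, 79, 85, 93, 112, 118, 121, 129, 137, 145, 153, 158, 164, 167, 175, 190]

Fragment lengths:
  4→11: 7 bp
  11→19: 8 bp
  19→27: 8 bp
  27→44: 17 bp
  44→53: 9 bp
  53→59: 6 bp
  59→79: 20 bp
  79→85: 6 bp
  85→93: 8 bp
  93→112: 19 bp
  112→118: 6 bp
  118→121: 3 bp
  121→129: 8 bp
  129→137: 8 bp
  137→145: 8 bp
  145→153: 8 bp
  153→158: 5 bp
  158→164: 6 bp
  164→167: 3 bp
  167→175: 8 bp
  175→190: 15 bp
  190→4 (wrap): 201-190+4 = 15 bp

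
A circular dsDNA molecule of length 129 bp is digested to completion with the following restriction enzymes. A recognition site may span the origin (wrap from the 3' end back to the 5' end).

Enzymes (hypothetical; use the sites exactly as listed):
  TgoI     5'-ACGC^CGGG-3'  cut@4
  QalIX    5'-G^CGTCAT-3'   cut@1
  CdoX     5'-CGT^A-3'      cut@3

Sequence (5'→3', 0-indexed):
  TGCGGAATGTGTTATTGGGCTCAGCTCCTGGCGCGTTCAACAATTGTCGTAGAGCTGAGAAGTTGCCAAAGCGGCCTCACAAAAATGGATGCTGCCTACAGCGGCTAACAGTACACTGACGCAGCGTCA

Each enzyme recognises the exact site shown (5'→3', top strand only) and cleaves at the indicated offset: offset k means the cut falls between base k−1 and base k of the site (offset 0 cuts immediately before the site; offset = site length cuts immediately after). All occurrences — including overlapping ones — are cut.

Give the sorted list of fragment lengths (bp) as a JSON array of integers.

[55,74]

Per-enzyme occurrences:
  TgoI (ACGCCGGG, off=4): no sites
  QalIX GCGTCAT/1: at [123] ⇒ [124]
  CdoX CGTA/3: at [47] ⇒ [50]

Pooled cuts: [50, 124]

Fragments:
  50→124: 74 bp
  124→50 (wrap): 129-124+50 = 55 bp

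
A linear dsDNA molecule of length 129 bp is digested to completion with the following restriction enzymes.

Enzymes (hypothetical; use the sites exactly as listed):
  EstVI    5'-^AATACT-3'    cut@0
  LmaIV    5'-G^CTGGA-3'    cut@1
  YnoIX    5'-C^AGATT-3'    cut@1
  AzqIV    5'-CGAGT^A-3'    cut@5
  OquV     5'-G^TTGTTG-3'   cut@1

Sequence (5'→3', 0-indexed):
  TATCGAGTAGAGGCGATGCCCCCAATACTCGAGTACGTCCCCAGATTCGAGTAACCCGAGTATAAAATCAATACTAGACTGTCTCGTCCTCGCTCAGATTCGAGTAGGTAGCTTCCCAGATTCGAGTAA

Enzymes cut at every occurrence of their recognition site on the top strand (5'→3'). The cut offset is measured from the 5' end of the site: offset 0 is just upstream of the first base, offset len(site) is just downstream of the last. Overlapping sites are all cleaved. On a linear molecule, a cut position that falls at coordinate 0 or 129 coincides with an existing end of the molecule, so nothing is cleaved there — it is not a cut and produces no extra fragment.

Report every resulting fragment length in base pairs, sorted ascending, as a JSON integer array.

[2,8,8,8,9,10,10,10,11,12,15,26]

Site scan:
  EstVI AATACT/0: at [23, 69] ⇒ [23, 69]
  LmaIV (GCTGGA, off=1): no sites
  YnoIX CAGATT/1: at [41, 94, 116] ⇒ [42, 95, 117]
  AzqIV CGAGTA/5: at [3, 29, 47, 56, 100, 122] ⇒ [8, 34, 52, 61, 105, 127]
  OquV (GTTGTTG, off=1): no sites

All cut coordinates (distinct, sorted): [8, 23, 34, 42, 52, 61, 69, 95, 105, 117, 127]

Fragment lengths:
  [0,8): 8 bp
  [8,23): 15 bp
  [23,34): 11 bp
  [34,42): 8 bp
  [42,52): 10 bp
  [52,61): 9 bp
  [61,69): 8 bp
  [69,95): 26 bp
  [95,105): 10 bp
  [105,117): 12 bp
  [117,127): 10 bp
  [127,129): 2 bp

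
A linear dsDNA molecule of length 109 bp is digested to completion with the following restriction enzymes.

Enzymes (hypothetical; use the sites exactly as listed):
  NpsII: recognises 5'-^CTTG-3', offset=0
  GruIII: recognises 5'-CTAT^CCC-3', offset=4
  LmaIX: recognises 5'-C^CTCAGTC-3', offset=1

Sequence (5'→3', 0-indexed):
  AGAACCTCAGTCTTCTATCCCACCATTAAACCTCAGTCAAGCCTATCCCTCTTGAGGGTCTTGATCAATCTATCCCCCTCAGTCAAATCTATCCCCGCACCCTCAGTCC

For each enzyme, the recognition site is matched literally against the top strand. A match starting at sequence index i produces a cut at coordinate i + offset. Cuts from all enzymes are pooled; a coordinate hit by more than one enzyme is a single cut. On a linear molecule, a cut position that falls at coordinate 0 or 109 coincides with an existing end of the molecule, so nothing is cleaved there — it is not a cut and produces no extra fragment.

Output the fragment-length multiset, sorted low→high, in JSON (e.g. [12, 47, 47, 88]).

Scan for sites:
  NpsII (CTTG, off=0): starts [50, 59] → cuts [50, 59]
  GruIII (CTATCCC, off=4): starts [14, 42, 69, 88] → cuts [18, 46, 73, 92]
  LmaIX (CCTCAGTC, off=1): starts [4, 30, 76, 100] → cuts [5, 31, 77, 101]

Pooled cuts: [5, 18, 31, 46, 50, 59, 73, 77, 92, 101]

Fragments:
  [0,5): 5 bp
  [5,18): 13 bp
  [18,31): 13 bp
  [31,46): 15 bp
  [46,50): 4 bp
  [50,59): 9 bp
  [59,73): 14 bp
  [73,77): 4 bp
  [77,92): 15 bp
  [92,101): 9 bp
  [101,109): 8 bp

[4,4,5,8,9,9,13,13,14,15,15]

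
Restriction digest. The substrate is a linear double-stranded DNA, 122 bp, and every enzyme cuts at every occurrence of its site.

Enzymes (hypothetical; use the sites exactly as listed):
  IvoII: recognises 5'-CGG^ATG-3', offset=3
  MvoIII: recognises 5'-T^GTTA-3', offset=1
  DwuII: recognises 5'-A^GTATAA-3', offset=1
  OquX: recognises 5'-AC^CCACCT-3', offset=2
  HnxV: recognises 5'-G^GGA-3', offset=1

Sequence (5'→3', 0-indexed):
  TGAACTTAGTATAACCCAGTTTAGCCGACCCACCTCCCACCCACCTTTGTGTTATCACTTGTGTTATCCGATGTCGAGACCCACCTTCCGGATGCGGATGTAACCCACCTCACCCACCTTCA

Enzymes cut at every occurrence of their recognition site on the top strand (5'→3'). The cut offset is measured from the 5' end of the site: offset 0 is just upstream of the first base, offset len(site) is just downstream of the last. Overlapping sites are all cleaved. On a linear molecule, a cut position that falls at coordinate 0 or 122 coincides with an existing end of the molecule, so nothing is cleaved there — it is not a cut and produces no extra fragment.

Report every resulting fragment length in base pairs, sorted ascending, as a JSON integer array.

[6,7,8,9,9,10,11,11,12,18,21]

Site scan:
  IvoII (CGGATG, off=3): starts [88, 94] → cuts [91, 97]
  MvoIII (TGTTA, off=1): starts [49, 61] → cuts [50, 62]
  DwuII (AGTATAA, off=1): starts [7] → cuts [8]
  OquX (ACCCACCT, off=2): starts [27, 38, 78, 102, 111] → cuts [29, 40, 80, 104, 113]
  HnxV (GGGA, off=1): no sites

All cut coordinates (distinct, sorted): [8, 29, 40, 50, 62, 80, 91, 97, 104, 113]

Fragment lengths:
  [0,8): 8 bp
  [8,29): 21 bp
  [29,40): 11 bp
  [40,50): 10 bp
  [50,62): 12 bp
  [62,80): 18 bp
  [80,91): 11 bp
  [91,97): 6 bp
  [97,104): 7 bp
  [104,113): 9 bp
  [113,122): 9 bp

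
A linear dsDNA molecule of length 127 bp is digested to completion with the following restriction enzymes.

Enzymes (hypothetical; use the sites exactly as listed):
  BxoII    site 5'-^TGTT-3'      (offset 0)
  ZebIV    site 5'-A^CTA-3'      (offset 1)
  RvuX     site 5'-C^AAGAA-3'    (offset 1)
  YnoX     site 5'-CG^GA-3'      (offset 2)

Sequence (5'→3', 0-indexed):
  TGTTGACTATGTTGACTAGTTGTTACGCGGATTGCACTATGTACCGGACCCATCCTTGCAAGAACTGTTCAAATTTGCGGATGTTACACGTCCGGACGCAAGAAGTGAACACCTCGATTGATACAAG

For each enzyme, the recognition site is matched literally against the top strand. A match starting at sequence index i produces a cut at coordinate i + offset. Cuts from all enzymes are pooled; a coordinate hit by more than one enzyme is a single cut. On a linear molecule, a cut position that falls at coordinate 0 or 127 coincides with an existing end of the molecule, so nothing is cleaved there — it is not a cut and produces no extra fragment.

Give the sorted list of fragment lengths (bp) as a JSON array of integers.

Scan for sites:
  BxoII TGTT/0: at [0, 9, 20, 65, 81] ⇒ [9, 20, 65, 81] (position 0 is a terminus of the linear molecule — no cut)
  ZebIV ACTA/1: at [5, 14, 35] ⇒ [6, 15, 36]
  RvuX CAAGAA/1: at [58, 98] ⇒ [59, 99]
  YnoX CGGA/2: at [27, 44, 77, 92] ⇒ [29, 46, 79, 94]

All cut coordinates (distinct, sorted): [6, 9, 15, 20, 29, 36, 46, 59, 65, 79, 81, 94, 99]

Fragments:
  [0,6): 6 bp
  [6,9): 3 bp
  [9,15): 6 bp
  [15,20): 5 bp
  [20,29): 9 bp
  [29,36): 7 bp
  [36,46): 10 bp
  [46,59): 13 bp
  [59,65): 6 bp
  [65,79): 14 bp
  [79,81): 2 bp
  [81,94): 13 bp
  [94,99): 5 bp
  [99,127): 28 bp

[2,3,5,5,6,6,6,7,9,10,13,13,14,28]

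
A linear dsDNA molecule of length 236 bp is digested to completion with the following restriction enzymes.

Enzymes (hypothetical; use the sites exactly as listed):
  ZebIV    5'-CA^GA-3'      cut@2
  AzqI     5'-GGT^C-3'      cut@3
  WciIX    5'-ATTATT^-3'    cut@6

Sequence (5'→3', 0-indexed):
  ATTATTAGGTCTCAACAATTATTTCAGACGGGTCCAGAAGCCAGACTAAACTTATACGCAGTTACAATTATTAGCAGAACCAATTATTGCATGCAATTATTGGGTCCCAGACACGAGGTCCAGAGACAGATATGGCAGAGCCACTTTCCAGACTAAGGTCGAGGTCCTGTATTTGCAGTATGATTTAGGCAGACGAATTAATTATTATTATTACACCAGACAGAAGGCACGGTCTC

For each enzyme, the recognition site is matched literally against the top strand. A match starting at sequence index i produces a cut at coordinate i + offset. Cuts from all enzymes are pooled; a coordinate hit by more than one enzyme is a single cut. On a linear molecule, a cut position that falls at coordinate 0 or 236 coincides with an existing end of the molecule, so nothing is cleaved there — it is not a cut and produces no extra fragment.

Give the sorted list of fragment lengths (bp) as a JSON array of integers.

Scan for sites:
  ZebIV (CAGA, off=2): starts [24, 34, 41, 74, 107, 120, 126, 135, 148, 189, 216, 220] → cuts [26, 36, 43, 76, 109, 122, 128, 137, 150, 191, 218, 222]
  AzqI (GGTC, off=3): starts [7, 30, 102, 116, 156, 162, 230] → cuts [10, 33, 105, 119, 159, 165, 233]
  WciIX (ATTATT, off=6): starts [0, 17, 66, 82, 95, 200, 203, 206] → cuts [6, 23, 72, 88, 101, 206, 209, 212]

Pooled cuts: [6, 10, 23, 26, 33, 36, 43, 72, 76, 88, 101, 105, 109, 119, 122, 128, 137, 150, 159, 165, 191, 206, 209, 212, 218, 222, 233]

Fragment lengths:
  [0,6): 6 bp
  [6,10): 4 bp
  [10,23): 13 bp
  [23,26): 3 bp
  [26,33): 7 bp
  [33,36): 3 bp
  [36,43): 7 bp
  [43,72): 29 bp
  [72,76): 4 bp
  [76,88): 12 bp
  [88,101): 13 bp
  [101,105): 4 bp
  [105,109): 4 bp
  [109,119): 10 bp
  [119,122): 3 bp
  [122,128): 6 bp
  [128,137): 9 bp
  [137,150): 13 bp
  [150,159): 9 bp
  [159,165): 6 bp
  [165,191): 26 bp
  [191,206): 15 bp
  [206,209): 3 bp
  [209,212): 3 bp
  [212,218): 6 bp
  [218,222): 4 bp
  [222,233): 11 bp
  [233,236): 3 bp

[3,3,3,3,3,3,4,4,4,4,4,6,6,6,6,7,7,9,9,10,11,12,13,13,13,15,26,29]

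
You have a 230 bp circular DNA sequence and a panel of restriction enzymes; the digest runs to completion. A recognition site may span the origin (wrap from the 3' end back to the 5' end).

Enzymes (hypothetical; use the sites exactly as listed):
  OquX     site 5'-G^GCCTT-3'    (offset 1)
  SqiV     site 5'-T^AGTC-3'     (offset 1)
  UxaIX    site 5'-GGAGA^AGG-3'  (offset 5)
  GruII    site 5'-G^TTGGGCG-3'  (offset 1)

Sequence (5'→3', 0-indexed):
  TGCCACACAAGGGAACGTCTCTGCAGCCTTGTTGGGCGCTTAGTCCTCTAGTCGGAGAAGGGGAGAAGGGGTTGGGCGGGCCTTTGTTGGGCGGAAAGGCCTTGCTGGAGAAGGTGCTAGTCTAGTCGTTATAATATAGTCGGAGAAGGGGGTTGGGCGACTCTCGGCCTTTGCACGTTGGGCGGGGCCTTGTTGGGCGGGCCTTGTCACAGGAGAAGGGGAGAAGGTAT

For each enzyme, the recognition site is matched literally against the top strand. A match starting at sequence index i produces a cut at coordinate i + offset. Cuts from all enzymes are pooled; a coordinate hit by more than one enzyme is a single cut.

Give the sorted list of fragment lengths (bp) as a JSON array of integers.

[5,5,6,6,7,7,8,8,8,8,8,9,9,9,10,11,12,13,14,14,16,37]

Site scan:
  OquX GGCCTT/1: at [78, 97, 165, 185, 199] ⇒ [79, 98, 166, 186, 200]
  SqiV TAGTC/1: at [40, 48, 117, 122, 136] ⇒ [41, 49, 118, 123, 137]
  UxaIX GGAGAAGG/5: at [53, 61, 106, 141, 211, 219] ⇒ [58, 66, 111, 146, 216, 224]
  GruII GTTGGGCG/1: at [30, 70, 85, 151, 176, 191] ⇒ [31, 71, 86, 152, 177, 192]

Pooled cuts: [31, 41, 49, 58, 66, 71, 79, 86, 98, 111, 118, 123, 137, 146, 152, 166, 177, 186, 192, 200, 216, 224]

Fragments:
  31→41: 10 bp
  41→49: 8 bp
  49→58: 9 bp
  58→66: 8 bp
  66→71: 5 bp
  71→79: 8 bp
  79→86: 7 bp
  86→98: 12 bp
  98→111: 13 bp
  111→118: 7 bp
  118→123: 5 bp
  123→137: 14 bp
  137→146: 9 bp
  146→152: 6 bp
  152→166: 14 bp
  166→177: 11 bp
  177→186: 9 bp
  186→192: 6 bp
  192→200: 8 bp
  200→216: 16 bp
  216→224: 8 bp
  224→31 (wrap): 230-224+31 = 37 bp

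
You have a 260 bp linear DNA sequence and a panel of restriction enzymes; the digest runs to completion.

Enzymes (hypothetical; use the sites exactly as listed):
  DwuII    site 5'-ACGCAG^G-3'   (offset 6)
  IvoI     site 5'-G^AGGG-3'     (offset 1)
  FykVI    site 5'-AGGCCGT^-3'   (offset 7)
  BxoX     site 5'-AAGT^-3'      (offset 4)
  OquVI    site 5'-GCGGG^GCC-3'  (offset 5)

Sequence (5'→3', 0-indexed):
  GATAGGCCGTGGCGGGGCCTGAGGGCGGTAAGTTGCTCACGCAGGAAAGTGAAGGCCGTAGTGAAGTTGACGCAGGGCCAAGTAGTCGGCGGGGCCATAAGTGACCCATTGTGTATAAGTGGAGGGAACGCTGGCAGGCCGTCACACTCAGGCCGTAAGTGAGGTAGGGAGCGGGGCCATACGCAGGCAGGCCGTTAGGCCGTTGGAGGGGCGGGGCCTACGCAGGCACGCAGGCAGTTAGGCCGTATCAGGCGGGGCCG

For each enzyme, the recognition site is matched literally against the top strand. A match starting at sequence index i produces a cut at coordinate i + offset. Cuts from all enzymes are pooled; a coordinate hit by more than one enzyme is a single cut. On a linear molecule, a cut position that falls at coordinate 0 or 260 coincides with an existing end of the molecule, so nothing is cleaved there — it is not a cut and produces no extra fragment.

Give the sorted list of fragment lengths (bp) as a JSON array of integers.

Site scan:
  DwuII (ACGCAGG, off=6): starts [38, 69, 180, 219, 227] → cuts [44, 75, 186, 225, 233]
  IvoI (GAGGG, off=1): starts [20, 121, 205] → cuts [21, 122, 206]
  FykVI (AGGCCGT, off=7): starts [3, 52, 135, 149, 188, 196, 239] → cuts [10, 59, 142, 156, 195, 203, 246]
  BxoX (AAGT, off=4): starts [29, 46, 63, 79, 98, 116, 156] → cuts [33, 50, 67, 83, 102, 120, 160]
  OquVI (GCGGGGCC, off=5): starts [11, 88, 170, 210, 251] → cuts [16, 93, 175, 215, 256]

All cut coordinates (distinct, sorted): [10, 16, 21, 33, 44, 50, 59, 67, 75, 83, 93, 102, 120, 122, 142, 156, 160, 175, 186, 195, 203, 206, 215, 225, 233, 246, 256]

Fragments:
  [0,10): 10 bp
  [10,16): 6 bp
  [16,21): 5 bp
  [21,33): 12 bp
  [33,44): 11 bp
  [44,50): 6 bp
  [50,59): 9 bp
  [59,67): 8 bp
  [67,75): 8 bp
  [75,83): 8 bp
  [83,93): 10 bp
  [93,102): 9 bp
  [102,120): 18 bp
  [120,122): 2 bp
  [122,142): 20 bp
  [142,156): 14 bp
  [156,160): 4 bp
  [160,175): 15 bp
  [175,186): 11 bp
  [186,195): 9 bp
  [195,203): 8 bp
  [203,206): 3 bp
  [206,215): 9 bp
  [215,225): 10 bp
  [225,233): 8 bp
  [233,246): 13 bp
  [246,256): 10 bp
  [256,260): 4 bp

[2,3,4,4,5,6,6,8,8,8,8,8,9,9,9,9,10,10,10,10,11,11,12,13,14,15,18,20]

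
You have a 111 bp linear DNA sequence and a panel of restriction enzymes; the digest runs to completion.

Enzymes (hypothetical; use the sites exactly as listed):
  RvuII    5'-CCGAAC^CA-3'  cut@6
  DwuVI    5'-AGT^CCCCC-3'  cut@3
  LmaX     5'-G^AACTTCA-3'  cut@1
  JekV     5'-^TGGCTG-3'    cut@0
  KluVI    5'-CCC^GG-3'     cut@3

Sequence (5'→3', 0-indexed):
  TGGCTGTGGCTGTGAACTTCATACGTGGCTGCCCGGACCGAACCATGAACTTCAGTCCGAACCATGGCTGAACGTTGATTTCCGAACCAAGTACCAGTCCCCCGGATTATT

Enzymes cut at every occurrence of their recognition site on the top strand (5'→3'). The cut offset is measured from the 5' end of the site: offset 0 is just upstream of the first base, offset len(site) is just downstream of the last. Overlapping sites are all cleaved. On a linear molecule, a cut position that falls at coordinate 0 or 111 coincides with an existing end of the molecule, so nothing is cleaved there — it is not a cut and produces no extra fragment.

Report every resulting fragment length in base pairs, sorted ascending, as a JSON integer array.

Site scan:
  RvuII CCGAACCA/6: at [37, 56, 81] ⇒ [43, 62, 87]
  DwuVI AGTCCCCC/3: at [95] ⇒ [98]
  LmaX GAACTTCA/1: at [13, 46] ⇒ [14, 47]
  JekV TGGCTG/0: at [0, 6, 25, 64] ⇒ [6, 25, 64] (position 0 is a terminus of the linear molecule — no cut)
  KluVI CCCGG/3: at [31, 100] ⇒ [34, 103]

All cut coordinates (distinct, sorted): [6, 14, 25, 34, 43, 47, 62, 64, 87, 98, 103]

Fragment lengths:
  [0,6): 6 bp
  [6,14): 8 bp
  [14,25): 11 bp
  [25,34): 9 bp
  [34,43): 9 bp
  [43,47): 4 bp
  [47,62): 15 bp
  [62,64): 2 bp
  [64,87): 23 bp
  [87,98): 11 bp
  [98,103): 5 bp
  [103,111): 8 bp

[2,4,5,6,8,8,9,9,11,11,15,23]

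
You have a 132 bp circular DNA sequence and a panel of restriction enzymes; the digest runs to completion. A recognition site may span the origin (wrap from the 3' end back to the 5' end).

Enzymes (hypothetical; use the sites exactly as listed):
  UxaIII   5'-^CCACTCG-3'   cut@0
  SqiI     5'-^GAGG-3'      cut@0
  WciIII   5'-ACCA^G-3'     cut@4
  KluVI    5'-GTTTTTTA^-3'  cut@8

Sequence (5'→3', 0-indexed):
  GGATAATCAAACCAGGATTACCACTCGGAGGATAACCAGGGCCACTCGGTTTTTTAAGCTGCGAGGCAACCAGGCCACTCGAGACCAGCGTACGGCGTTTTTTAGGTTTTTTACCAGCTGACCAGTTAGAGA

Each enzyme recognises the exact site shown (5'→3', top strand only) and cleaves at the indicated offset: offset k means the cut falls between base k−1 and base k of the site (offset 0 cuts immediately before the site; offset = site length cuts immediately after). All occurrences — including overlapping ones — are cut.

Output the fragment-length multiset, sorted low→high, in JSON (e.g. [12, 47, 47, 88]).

[2,3,3,6,6,6,7,8,9,10,11,13,15,16,17]

Scan for sites:
  UxaIII (CCACTCG, off=0): starts [20, 41, 74] → cuts [20, 41, 74]
  SqiI (GAGG, off=0): starts [27, 62, 130] → cuts [27, 62, 130]
  WciIII (ACCAG, off=4): starts [10, 34, 68, 83, 112, 120] → cuts [14, 38, 72, 87, 116, 124]
  KluVI (GTTTTTTA, off=8): starts [48, 96, 105] → cuts [56, 104, 113]

Pooled cuts: [14, 20, 27, 38, 41, 56, 62, 72, 74, 87, 104, 113, 116, 124, 130]

Fragments:
  14→20: 6 bp
  20→27: 7 bp
  27→38: 11 bp
  38→41: 3 bp
  41→56: 15 bp
  56→62: 6 bp
  62→72: 10 bp
  72→74: 2 bp
  74→87: 13 bp
  87→104: 17 bp
  104→113: 9 bp
  113→116: 3 bp
  116→124: 8 bp
  124→130: 6 bp
  130→14 (wrap): 132-130+14 = 16 bp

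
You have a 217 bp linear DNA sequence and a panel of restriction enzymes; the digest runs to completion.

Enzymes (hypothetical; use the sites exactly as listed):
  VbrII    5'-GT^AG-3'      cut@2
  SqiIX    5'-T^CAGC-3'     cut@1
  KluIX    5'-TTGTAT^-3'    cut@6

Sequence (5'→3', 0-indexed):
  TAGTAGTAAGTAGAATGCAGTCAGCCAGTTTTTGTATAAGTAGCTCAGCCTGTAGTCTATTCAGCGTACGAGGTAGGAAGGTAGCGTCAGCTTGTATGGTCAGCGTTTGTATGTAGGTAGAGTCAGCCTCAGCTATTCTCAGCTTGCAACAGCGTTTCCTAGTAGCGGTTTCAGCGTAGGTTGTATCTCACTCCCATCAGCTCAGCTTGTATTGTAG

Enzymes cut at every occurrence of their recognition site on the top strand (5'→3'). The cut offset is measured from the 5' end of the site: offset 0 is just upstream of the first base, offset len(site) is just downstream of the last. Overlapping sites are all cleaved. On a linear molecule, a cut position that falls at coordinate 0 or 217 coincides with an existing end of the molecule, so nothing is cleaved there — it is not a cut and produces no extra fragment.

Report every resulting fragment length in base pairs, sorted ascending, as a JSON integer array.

Per-enzyme occurrences:
  VbrII (GTAG, off=2): starts [2, 9, 39, 51, 72, 80, 112, 116, 161, 175, 213] → cuts [4, 11, 41, 53, 74, 82, 114, 118, 163, 177, 215]
  SqiIX (TCAGC, off=1): starts [20, 44, 60, 86, 99, 122, 128, 138, 170, 196, 201] → cuts [21, 45, 61, 87, 100, 123, 129, 139, 171, 197, 202]
  KluIX (TTGTAT, off=6): starts [31, 91, 106, 180, 206] → cuts [37, 97, 112, 186, 212]

Pooled cuts: [4, 11, 21, 37, 41, 45, 53, 61, 74, 82, 87, 97, 100, 112, 114, 118, 123, 129, 139, 163, 171, 177, 186, 197, 202, 212, 215]

Fragment lengths:
  [0,4): 4 bp
  [4,11): 7 bp
  [11,21): 10 bp
  [21,37): 16 bp
  [37,41): 4 bp
  [41,45): 4 bp
  [45,53): 8 bp
  [53,61): 8 bp
  [61,74): 13 bp
  [74,82): 8 bp
  [82,87): 5 bp
  [87,97): 10 bp
  [97,100): 3 bp
  [100,112): 12 bp
  [112,114): 2 bp
  [114,118): 4 bp
  [118,123): 5 bp
  [123,129): 6 bp
  [129,139): 10 bp
  [139,163): 24 bp
  [163,171): 8 bp
  [171,177): 6 bp
  [177,186): 9 bp
  [186,197): 11 bp
  [197,202): 5 bp
  [202,212): 10 bp
  [212,215): 3 bp
  [215,217): 2 bp

[2,2,3,3,4,4,4,4,5,5,5,6,6,7,8,8,8,8,9,10,10,10,10,11,12,13,16,24]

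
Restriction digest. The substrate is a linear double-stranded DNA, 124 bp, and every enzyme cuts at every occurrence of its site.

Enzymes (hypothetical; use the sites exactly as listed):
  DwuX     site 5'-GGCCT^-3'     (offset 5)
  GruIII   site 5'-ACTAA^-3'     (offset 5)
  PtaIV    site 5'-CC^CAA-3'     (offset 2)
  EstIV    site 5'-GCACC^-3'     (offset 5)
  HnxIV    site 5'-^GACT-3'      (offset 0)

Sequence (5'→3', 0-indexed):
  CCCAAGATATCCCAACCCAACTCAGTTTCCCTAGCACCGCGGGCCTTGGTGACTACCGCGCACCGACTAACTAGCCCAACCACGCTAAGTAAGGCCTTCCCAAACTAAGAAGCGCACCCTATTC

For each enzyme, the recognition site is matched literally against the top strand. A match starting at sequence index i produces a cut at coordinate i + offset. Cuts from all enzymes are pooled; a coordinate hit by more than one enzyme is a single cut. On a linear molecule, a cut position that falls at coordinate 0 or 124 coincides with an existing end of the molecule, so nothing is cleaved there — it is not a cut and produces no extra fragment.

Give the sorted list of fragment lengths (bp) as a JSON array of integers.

Scan for sites:
  DwuX (GGCCT, off=5): starts [41, 92] → cuts [46, 97]
  GruIII (ACTAA, off=5): starts [65, 103] → cuts [70, 108]
  PtaIV (CCCAA, off=2): starts [0, 10, 15, 74, 98] → cuts [2, 12, 17, 76, 100]
  EstIV (GCACC, off=5): starts [33, 59, 113] → cuts [38, 64, 118]
  HnxIV (GACT, off=0): starts [50, 64] → cuts [50, 64]

All cut coordinates (distinct, sorted): [2, 12, 17, 38, 46, 50, 64, 70, 76, 97, 100, 108, 118]

Fragments:
  [0,2): 2 bp
  [2,12): 10 bp
  [12,17): 5 bp
  [17,38): 21 bp
  [38,46): 8 bp
  [46,50): 4 bp
  [50,64): 14 bp
  [64,70): 6 bp
  [70,76): 6 bp
  [76,97): 21 bp
  [97,100): 3 bp
  [100,108): 8 bp
  [108,118): 10 bp
  [118,124): 6 bp

[2,3,4,5,6,6,6,8,8,10,10,14,21,21]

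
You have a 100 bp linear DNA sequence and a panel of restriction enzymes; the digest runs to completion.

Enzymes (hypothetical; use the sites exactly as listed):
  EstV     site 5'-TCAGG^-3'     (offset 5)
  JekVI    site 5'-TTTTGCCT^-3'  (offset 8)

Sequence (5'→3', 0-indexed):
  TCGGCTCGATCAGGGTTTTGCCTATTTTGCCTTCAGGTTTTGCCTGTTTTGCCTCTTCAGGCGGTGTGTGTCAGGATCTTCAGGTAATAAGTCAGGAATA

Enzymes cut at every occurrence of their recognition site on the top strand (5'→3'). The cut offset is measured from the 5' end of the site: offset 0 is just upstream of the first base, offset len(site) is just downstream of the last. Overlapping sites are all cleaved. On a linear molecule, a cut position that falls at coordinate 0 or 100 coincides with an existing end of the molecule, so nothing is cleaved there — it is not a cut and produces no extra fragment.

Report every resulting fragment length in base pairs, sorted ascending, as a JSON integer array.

[4,5,7,8,9,9,9,9,12,14,14]

Scan for sites:
  EstV (TCAGG, off=5): starts [9, 32, 56, 70, 79, 91] → cuts [14, 37, 61, 75, 84, 96]
  JekVI (TTTTGCCT, off=8): starts [15, 24, 37, 46] → cuts [23, 32, 45, 54]

All cut coordinates (distinct, sorted): [14, 23, 32, 37, 45, 54, 61, 75, 84, 96]

Fragment lengths:
  [0,14): 14 bp
  [14,23): 9 bp
  [23,32): 9 bp
  [32,37): 5 bp
  [37,45): 8 bp
  [45,54): 9 bp
  [54,61): 7 bp
  [61,75): 14 bp
  [75,84): 9 bp
  [84,96): 12 bp
  [96,100): 4 bp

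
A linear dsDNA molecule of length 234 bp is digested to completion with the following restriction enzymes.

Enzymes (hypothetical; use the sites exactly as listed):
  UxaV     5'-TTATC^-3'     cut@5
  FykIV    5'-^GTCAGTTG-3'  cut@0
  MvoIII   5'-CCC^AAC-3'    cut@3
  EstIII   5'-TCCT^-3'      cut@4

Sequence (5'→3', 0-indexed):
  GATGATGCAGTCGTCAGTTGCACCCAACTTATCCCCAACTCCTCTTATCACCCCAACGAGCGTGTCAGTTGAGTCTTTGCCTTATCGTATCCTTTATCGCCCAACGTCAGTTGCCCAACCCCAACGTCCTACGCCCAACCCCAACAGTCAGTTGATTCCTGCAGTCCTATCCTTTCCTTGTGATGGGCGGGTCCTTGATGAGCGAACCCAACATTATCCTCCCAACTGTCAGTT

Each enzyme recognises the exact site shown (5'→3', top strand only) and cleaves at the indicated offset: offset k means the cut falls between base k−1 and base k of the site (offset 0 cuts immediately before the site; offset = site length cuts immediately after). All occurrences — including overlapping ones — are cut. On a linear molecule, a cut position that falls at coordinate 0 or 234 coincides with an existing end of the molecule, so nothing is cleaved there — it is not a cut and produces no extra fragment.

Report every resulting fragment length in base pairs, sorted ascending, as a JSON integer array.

[2,3,3,3,4,4,5,5,5,5,6,6,6,6,7,7,8,8,8,9,9,11,11,12,13,14,14,17,23]

Scan for sites:
  UxaV TTATC/5: at [28, 44, 81, 93, 213] ⇒ [33, 49, 86, 98, 218]
  FykIV GTCAGTTG/0: at [12, 63, 105, 146] ⇒ [12, 63, 105, 146]
  MvoIII CCCAAC/3: at [22, 33, 51, 99, 113, 119, 133, 139, 206, 220] ⇒ [25, 36, 54, 102, 116, 122, 136, 142, 209, 223]
  EstIII TCCT/4: at [39, 89, 126, 156, 164, 169, 174, 191, 216] ⇒ [43, 93, 130, 160, 168, 173, 178, 195, 220]

All cut coordinates (distinct, sorted): [12, 25, 33, 36, 43, 49, 54, 63, 86, 93, 98, 102, 105, 116, 122, 130, 136, 142, 146, 160, 168, 173, 178, 195, 209, 218, 220, 223]

Fragment lengths:
  [0,12): 12 bp
  [12,25): 13 bp
  [25,33): 8 bp
  [33,36): 3 bp
  [36,43): 7 bp
  [43,49): 6 bp
  [49,54): 5 bp
  [54,63): 9 bp
  [63,86): 23 bp
  [86,93): 7 bp
  [93,98): 5 bp
  [98,102): 4 bp
  [102,105): 3 bp
  [105,116): 11 bp
  [116,122): 6 bp
  [122,130): 8 bp
  [130,136): 6 bp
  [136,142): 6 bp
  [142,146): 4 bp
  [146,160): 14 bp
  [160,168): 8 bp
  [168,173): 5 bp
  [173,178): 5 bp
  [178,195): 17 bp
  [195,209): 14 bp
  [209,218): 9 bp
  [218,220): 2 bp
  [220,223): 3 bp
  [223,234): 11 bp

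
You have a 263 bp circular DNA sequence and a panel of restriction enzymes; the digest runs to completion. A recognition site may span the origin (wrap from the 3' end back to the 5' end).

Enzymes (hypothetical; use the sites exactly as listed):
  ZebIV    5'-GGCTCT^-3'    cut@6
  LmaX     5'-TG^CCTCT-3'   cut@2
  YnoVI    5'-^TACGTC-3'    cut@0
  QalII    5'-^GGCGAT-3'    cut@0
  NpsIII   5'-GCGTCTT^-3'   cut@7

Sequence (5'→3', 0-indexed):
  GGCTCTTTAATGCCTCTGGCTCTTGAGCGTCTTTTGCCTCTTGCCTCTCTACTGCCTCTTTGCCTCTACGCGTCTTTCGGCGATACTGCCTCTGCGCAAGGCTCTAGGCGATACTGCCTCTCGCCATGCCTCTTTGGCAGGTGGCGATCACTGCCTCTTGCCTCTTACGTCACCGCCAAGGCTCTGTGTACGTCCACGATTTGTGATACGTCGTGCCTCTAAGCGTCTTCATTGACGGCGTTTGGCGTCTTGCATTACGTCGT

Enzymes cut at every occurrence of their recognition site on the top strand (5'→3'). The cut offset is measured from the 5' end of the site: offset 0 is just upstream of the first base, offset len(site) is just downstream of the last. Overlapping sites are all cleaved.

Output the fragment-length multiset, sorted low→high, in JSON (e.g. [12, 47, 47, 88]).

Scan for sites:
  ZebIV (GGCTCT, off=6): starts [0, 17, 99, 179] → cuts [6, 23, 105, 185]
  LmaX (TGCCTCT, off=2): starts [10, 34, 41, 52, 60, 86, 114, 126, 151, 158, 213] → cuts [12, 36, 43, 54, 62, 88, 116, 128, 153, 160, 215]
  YnoVI (TACGTC, off=0): starts [165, 188, 206, 255] → cuts [165, 188, 206, 255]
  QalII (GGCGAT, off=0): starts [78, 106, 142] → cuts [78, 106, 142]
  NpsIII (GCGTCTT, off=7): starts [26, 69, 222, 244] → cuts [33, 76, 229, 251]

Pooled cuts: [6, 12, 23, 33, 36, 43, 54, 62, 76, 78, 88, 105, 106, 116, 128, 142, 153, 160, 165, 185, 188, 206, 215, 229, 251, 255]

Fragments:
  6→12: 6 bp
  12→23: 11 bp
  23→33: 10 bp
  33→36: 3 bp
  36→43: 7 bp
  43→54: 11 bp
  54→62: 8 bp
  62→76: 14 bp
  76→78: 2 bp
  78→88: 10 bp
  88→105: 17 bp
  105→106: 1 bp
  106→116: 10 bp
  116→128: 12 bp
  128→142: 14 bp
  142→153: 11 bp
  153→160: 7 bp
  160→165: 5 bp
  165→185: 20 bp
  185→188: 3 bp
  188→206: 18 bp
  206→215: 9 bp
  215→229: 14 bp
  229→251: 22 bp
  251→255: 4 bp
  255→6 (wrap): 263-255+6 = 14 bp

[1,2,3,3,4,5,6,7,7,8,9,10,10,10,11,11,11,12,14,14,14,14,17,18,20,22]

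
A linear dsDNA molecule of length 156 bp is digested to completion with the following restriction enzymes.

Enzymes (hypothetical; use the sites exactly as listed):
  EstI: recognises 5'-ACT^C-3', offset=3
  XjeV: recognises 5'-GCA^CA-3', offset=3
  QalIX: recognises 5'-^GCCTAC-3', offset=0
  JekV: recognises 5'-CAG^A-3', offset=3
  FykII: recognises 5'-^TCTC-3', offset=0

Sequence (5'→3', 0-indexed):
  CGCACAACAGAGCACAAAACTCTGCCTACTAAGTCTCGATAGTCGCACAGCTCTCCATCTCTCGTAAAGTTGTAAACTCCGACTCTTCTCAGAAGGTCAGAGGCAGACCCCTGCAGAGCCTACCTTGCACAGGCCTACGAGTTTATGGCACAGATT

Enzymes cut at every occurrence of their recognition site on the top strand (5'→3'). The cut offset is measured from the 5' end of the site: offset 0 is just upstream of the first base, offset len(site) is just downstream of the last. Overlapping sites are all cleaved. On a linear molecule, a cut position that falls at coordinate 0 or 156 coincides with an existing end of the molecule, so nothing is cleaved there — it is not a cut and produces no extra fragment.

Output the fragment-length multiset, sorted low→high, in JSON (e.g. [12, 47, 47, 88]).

Site scan:
  EstI (ACTC, off=3): starts [18, 75, 81] → cuts [21, 78, 84]
  XjeV (GCACA, off=3): starts [1, 11, 44, 126, 147] → cuts [4, 14, 47, 129, 150]
  QalIX (GCCTAC, off=0): starts [23, 117, 132] → cuts [23, 117, 132]
  JekV (CAGA, off=3): starts [7, 89, 97, 103, 113, 150] → cuts [10, 92, 100, 106, 116, 153]
  FykII (TCTC, off=0): starts [33, 51, 57, 59, 86] → cuts [33, 51, 57, 59, 86]

All cut coordinates (distinct, sorted): [4, 10, 14, 21, 23, 33, 47, 51, 57, 59, 78, 84, 86, 92, 100, 106, 116, 117, 129, 132, 150, 153]

Fragments:
  [0,4): 4 bp
  [4,10): 6 bp
  [10,14): 4 bp
  [14,21): 7 bp
  [21,23): 2 bp
  [23,33): 10 bp
  [33,47): 14 bp
  [47,51): 4 bp
  [51,57): 6 bp
  [57,59): 2 bp
  [59,78): 19 bp
  [78,84): 6 bp
  [84,86): 2 bp
  [86,92): 6 bp
  [92,100): 8 bp
  [100,106): 6 bp
  [106,116): 10 bp
  [116,117): 1 bp
  [117,129): 12 bp
  [129,132): 3 bp
  [132,150): 18 bp
  [150,153): 3 bp
  [153,156): 3 bp

[1,2,2,2,3,3,3,4,4,4,6,6,6,6,6,7,8,10,10,12,14,18,19]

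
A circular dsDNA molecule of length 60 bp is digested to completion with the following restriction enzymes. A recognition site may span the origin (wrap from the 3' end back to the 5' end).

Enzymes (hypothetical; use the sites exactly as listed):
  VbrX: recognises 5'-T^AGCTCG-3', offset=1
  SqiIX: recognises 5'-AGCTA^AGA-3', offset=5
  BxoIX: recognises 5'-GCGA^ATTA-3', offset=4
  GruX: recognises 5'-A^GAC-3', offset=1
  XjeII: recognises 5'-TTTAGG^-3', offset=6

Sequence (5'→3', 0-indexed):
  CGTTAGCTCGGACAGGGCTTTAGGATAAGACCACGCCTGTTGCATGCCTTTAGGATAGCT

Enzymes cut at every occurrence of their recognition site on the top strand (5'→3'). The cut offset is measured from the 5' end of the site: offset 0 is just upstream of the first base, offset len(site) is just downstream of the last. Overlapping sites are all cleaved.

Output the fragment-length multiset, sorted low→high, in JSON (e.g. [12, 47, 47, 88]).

Per-enzyme occurrences:
  VbrX (TAGCTCG, off=1): starts [3, 55] → cuts [4, 56]
  SqiIX (AGCTAAGA, off=5): no sites
  BxoIX (GCGAATTA, off=4): no sites
  GruX (AGAC, off=1): starts [27] → cuts [28]
  XjeII (TTTAGG, off=6): starts [18, 48] → cuts [24, 54]

Pooled cuts: [4, 24, 28, 54, 56]

Fragments:
  4→24: 20 bp
  24→28: 4 bp
  28→54: 26 bp
  54→56: 2 bp
  56→4 (wrap): 60-56+4 = 8 bp

[2,4,8,20,26]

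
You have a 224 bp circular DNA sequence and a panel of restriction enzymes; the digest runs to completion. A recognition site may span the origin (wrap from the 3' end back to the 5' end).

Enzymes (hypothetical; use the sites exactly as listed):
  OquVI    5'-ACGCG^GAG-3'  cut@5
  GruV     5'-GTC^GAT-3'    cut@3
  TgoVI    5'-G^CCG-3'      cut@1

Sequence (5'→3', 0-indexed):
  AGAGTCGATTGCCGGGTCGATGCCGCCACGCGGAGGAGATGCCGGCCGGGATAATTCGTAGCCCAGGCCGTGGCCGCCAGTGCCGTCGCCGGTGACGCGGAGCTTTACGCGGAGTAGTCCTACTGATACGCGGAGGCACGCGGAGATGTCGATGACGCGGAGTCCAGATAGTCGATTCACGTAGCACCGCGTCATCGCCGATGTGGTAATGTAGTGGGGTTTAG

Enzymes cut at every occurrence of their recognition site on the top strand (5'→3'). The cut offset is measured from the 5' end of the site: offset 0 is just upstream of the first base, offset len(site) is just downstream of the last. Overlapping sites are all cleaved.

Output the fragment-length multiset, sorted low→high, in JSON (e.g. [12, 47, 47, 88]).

Per-enzyme occurrences:
  OquVI (ACGCGGAG, off=5): starts [27, 94, 106, 127, 137, 154] → cuts [32, 99, 111, 132, 142, 159]
  GruV (GTCGAT, off=3): starts [3, 15, 147, 170] → cuts [6, 18, 150, 173]
  TgoVI (GCCG, off=1): starts [10, 21, 40, 44, 66, 72, 81, 87, 196] → cuts [11, 22, 41, 45, 67, 73, 82, 88, 197]

Pooled cuts: [6, 11, 18, 22, 32, 41, 45, 67, 73, 82, 88, 99, 111, 132, 142, 150, 159, 173, 197]

Fragment lengths:
  6→11: 5 bp
  11→18: 7 bp
  18→22: 4 bp
  22→32: 10 bp
  32→41: 9 bp
  41→45: 4 bp
  45→67: 22 bp
  67→73: 6 bp
  73→82: 9 bp
  82→88: 6 bp
  88→99: 11 bp
  99→111: 12 bp
  111→132: 21 bp
  132→142: 10 bp
  142→150: 8 bp
  150→159: 9 bp
  159→173: 14 bp
  173→197: 24 bp
  197→6 (wrap): 224-197+6 = 33 bp

[4,4,5,6,6,7,8,9,9,9,10,10,11,12,14,21,22,24,33]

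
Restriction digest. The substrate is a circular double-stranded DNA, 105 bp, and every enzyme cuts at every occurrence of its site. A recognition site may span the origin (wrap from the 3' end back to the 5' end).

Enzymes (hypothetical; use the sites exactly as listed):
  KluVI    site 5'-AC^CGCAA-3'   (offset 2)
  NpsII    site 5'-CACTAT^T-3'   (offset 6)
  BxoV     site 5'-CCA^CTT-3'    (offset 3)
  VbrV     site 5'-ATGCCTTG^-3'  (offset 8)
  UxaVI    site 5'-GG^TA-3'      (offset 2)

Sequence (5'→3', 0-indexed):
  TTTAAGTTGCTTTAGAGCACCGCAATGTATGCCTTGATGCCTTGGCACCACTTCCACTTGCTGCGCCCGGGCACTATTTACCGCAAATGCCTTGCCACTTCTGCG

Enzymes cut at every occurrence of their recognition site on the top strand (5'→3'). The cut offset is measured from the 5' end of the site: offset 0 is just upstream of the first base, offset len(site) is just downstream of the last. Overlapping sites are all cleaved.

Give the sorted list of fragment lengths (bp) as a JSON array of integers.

[3,4,6,6,8,13,16,21,28]

Site scan:
  KluVI ACCGCAA/2: at [18, 79] ⇒ [20, 81]
  NpsII CACTATT/6: at [71] ⇒ [77]
  BxoV CCACTT/3: at [47, 53, 94] ⇒ [50, 56, 97]
  VbrV ATGCCTTG/8: at [28, 36, 86] ⇒ [36, 44, 94]
  UxaVI (GGTA, off=2): no sites

Pooled cuts: [20, 36, 44, 50, 56, 77, 81, 94, 97]

Fragment lengths:
  20→36: 16 bp
  36→44: 8 bp
  44→50: 6 bp
  50→56: 6 bp
  56→77: 21 bp
  77→81: 4 bp
  81→94: 13 bp
  94→97: 3 bp
  97→20 (wrap): 105-97+20 = 28 bp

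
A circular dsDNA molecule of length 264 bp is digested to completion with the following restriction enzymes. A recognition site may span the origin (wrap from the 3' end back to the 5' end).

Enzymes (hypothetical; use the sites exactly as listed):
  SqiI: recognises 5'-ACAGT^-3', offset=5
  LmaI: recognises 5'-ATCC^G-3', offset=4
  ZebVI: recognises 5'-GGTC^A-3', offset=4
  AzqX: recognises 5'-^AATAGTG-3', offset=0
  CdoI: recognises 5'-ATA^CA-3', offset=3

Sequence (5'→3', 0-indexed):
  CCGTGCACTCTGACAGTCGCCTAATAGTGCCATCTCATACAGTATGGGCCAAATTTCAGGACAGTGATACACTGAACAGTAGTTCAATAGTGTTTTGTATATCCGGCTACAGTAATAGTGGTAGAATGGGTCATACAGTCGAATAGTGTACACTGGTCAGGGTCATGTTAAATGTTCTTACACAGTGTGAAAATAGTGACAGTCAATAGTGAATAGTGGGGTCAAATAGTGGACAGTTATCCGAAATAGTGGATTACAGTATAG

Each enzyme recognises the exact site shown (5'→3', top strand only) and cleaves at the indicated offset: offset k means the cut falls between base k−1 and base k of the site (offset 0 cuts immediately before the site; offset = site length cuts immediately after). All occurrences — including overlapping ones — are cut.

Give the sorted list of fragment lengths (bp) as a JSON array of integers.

Scan for sites:
  SqiI ACAGT/5: at [12, 38, 60, 75, 108, 134, 181, 198, 232, 255] ⇒ [17, 43, 65, 80, 113, 139, 186, 203, 237, 260]
  LmaI ATCCG/4: at [100, 238] ⇒ [104, 242]
  ZebVI GGTCA/4: at [128, 154, 160, 219] ⇒ [132, 158, 164, 223]
  AzqX AATAGTG/0: at [22, 85, 113, 141, 191, 204, 211, 224, 244] ⇒ [22, 85, 113, 141, 191, 204, 211, 224, 244]
  CdoI ATACA/3: at [36, 66, 132] ⇒ [39, 69, 135]

Pooled cuts: [17, 22, 39, 43, 65, 69, 80, 85, 104, 113, 132, 135, 139, 141, 158, 164, 186, 191, 203, 204, 211, 223, 224, 237, 242, 244, 260]

Fragment lengths:
  17→22: 5 bp
  22→39: 17 bp
  39→43: 4 bp
  43→65: 22 bp
  65→69: 4 bp
  69→80: 11 bp
  80→85: 5 bp
  85→104: 19 bp
  104→113: 9 bp
  113→132: 19 bp
  132→135: 3 bp
  135→139: 4 bp
  139→141: 2 bp
  141→158: 17 bp
  158→164: 6 bp
  164→186: 22 bp
  186→191: 5 bp
  191→203: 12 bp
  203→204: 1 bp
  204→211: 7 bp
  211→223: 12 bp
  223→224: 1 bp
  224→237: 13 bp
  237→242: 5 bp
  242→244: 2 bp
  244→260: 16 bp
  260→17 (wrap): 264-260+17 = 21 bp

[1,1,2,2,3,4,4,4,5,5,5,5,6,7,9,11,12,12,13,16,17,17,19,19,21,22,22]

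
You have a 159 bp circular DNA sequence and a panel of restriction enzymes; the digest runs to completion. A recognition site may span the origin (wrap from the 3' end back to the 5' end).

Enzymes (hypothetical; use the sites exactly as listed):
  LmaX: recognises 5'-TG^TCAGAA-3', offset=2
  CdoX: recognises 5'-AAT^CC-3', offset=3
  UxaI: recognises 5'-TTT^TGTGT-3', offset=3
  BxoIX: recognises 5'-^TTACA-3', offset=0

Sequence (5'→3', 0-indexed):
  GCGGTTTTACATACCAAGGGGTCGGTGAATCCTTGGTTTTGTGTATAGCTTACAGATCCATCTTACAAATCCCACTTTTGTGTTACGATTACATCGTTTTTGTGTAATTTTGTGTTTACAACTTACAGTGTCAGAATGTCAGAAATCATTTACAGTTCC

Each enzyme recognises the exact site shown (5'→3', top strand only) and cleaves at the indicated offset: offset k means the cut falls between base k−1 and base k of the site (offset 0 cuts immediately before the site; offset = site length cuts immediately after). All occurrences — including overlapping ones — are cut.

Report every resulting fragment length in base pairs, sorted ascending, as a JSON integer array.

[5,7,8,8,8,8,9,10,10,10,11,12,13,16,24]

Site scan:
  LmaX (TGTCAGAA, off=2): starts [128, 136] → cuts [130, 138]
  CdoX (AATCC, off=3): starts [27, 67] → cuts [30, 70]
  UxaI (TTTTGTGT, off=3): starts [36, 75, 97, 107] → cuts [39, 78, 100, 110]
  BxoIX (TTACA, off=0): starts [6, 49, 62, 88, 115, 122, 149] → cuts [6, 49, 62, 88, 115, 122, 149]

Pooled cuts: [6, 30, 39, 49, 62, 70, 78, 88, 100, 110, 115, 122, 130, 138, 149]

Fragment lengths:
  6→30: 24 bp
  30→39: 9 bp
  39→49: 10 bp
  49→62: 13 bp
  62→70: 8 bp
  70→78: 8 bp
  78→88: 10 bp
  88→100: 12 bp
  100→110: 10 bp
  110→115: 5 bp
  115→122: 7 bp
  122→130: 8 bp
  130→138: 8 bp
  138→149: 11 bp
  149→6 (wrap): 159-149+6 = 16 bp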